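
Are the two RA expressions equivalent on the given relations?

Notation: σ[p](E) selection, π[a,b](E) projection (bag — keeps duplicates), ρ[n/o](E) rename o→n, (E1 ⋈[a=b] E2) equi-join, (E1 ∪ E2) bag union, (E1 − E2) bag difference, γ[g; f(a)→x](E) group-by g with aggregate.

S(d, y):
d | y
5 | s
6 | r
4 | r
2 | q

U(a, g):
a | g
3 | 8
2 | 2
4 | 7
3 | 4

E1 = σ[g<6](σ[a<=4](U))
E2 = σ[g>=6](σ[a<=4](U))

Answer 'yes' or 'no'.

E1 per-node cardinality:
  U → 4
  σ[a<=4](U) → 4
  σ[g<6](σ[a<=4](U)) → 2
E2 per-node cardinality:
  U → 4
  σ[a<=4](U) → 4
  σ[g>=6](σ[a<=4](U)) → 2

E1 result:
a | g
2 | 2
3 | 4
E2 result:
a | g
3 | 8
4 | 7
Witness: (4, 7) appears 0× in E1 but 1× in E2.

no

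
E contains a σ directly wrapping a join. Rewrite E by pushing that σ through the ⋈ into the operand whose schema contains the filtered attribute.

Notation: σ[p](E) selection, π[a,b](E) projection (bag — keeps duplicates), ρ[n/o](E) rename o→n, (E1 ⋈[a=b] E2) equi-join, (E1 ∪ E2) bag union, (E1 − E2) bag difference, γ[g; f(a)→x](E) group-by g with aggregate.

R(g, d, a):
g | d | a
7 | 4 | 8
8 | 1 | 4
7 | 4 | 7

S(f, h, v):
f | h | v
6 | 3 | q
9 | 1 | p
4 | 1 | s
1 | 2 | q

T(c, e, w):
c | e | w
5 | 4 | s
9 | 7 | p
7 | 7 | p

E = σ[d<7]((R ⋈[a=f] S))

σ filters on d, owned by the left side.
E' = (σ[d<7](R) ⋈[a=f] S)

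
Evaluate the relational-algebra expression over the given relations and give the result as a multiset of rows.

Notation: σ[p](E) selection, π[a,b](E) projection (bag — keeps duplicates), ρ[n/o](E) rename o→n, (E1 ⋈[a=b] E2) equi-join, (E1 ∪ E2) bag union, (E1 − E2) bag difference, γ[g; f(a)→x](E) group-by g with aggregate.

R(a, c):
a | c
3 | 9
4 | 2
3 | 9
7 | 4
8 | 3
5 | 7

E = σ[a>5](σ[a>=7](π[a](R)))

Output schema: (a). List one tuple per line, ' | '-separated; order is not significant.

Row counts bottom-up:
  R → 6
  π[a](R) → 6
  σ[a>=7](π[a](R)) → 2
  σ[a>5](σ[a>=7](π[a](R))) → 2

== RESULT ==
a
7
8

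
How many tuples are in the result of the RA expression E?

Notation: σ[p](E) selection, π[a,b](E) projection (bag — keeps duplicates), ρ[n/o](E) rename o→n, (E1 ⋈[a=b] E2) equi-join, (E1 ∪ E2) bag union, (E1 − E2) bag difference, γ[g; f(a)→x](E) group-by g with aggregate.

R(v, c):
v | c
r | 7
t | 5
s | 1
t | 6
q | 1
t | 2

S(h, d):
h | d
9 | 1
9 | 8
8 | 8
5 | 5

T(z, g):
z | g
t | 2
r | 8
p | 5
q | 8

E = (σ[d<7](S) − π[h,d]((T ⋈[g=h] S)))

Subexpression sizes:
  S → 4
  σ[d<7](S) → 2
  T → 4
  S → 4
  (T ⋈[g=h] S) → 3
  π[h,d]((T ⋈[g=h] S)) → 3
  (σ[d<7](S) − π[h,d]((T ⋈[g=h] S))) → 1

|E| = 1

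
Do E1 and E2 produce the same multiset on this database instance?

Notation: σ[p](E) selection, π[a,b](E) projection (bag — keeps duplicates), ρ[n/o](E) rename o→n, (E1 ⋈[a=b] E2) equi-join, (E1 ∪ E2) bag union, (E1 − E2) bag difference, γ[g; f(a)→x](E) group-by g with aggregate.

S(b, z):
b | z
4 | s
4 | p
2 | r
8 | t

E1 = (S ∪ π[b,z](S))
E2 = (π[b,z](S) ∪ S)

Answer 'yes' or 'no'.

E1 per-node cardinality:
  S → 4
  S → 4
  π[b,z](S) → 4
  (S ∪ π[b,z](S)) → 8
E2 per-node cardinality:
  S → 4
  π[b,z](S) → 4
  S → 4
  (π[b,z](S) ∪ S) → 8

E1 and E2 produce the same multiset:
b | z
2 | r
2 | r
4 | p
4 | p
4 | s
4 | s
8 | t
8 | t

yes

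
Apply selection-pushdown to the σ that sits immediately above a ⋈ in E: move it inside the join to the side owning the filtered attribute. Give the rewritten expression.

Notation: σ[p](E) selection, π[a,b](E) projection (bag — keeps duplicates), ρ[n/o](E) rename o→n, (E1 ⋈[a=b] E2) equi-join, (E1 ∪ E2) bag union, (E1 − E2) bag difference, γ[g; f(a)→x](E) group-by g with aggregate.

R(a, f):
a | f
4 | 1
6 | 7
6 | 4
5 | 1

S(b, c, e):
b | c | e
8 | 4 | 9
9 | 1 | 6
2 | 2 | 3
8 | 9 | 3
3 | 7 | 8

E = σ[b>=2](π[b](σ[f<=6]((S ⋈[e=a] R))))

σ filters on f, owned by the right side.
E' = σ[b>=2](π[b]((S ⋈[e=a] σ[f<=6](R))))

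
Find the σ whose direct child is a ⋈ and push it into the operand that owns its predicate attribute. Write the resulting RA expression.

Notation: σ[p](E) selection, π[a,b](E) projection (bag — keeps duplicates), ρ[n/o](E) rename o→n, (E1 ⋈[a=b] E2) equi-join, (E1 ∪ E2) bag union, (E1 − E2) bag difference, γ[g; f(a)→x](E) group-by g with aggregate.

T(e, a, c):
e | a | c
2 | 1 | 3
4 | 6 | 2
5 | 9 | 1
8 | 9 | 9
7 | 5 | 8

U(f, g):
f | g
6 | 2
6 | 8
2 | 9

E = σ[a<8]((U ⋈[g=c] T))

σ filters on a, owned by the right side.
E' = (U ⋈[g=c] σ[a<8](T))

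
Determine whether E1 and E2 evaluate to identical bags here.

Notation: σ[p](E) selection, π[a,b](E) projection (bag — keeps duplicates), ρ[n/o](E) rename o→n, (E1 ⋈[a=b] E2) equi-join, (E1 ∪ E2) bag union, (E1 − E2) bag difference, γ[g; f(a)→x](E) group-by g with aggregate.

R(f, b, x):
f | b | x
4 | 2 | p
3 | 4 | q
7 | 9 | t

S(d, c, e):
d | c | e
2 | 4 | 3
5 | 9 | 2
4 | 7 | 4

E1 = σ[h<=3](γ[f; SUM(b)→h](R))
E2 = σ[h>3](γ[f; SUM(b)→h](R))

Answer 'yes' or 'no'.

E1 subexpression sizes:
  R → 3
  γ[f; SUM(b)→h](R) → 3
  σ[h<=3](γ[f; SUM(b)→h](R)) → 1
E2 subexpression sizes:
  R → 3
  γ[f; SUM(b)→h](R) → 3
  σ[h>3](γ[f; SUM(b)→h](R)) → 2

E1 result:
f | h
4 | 2
E2 result:
f | h
3 | 4
7 | 9
Witness: (7, 9) appears 0× in E1 but 1× in E2.

no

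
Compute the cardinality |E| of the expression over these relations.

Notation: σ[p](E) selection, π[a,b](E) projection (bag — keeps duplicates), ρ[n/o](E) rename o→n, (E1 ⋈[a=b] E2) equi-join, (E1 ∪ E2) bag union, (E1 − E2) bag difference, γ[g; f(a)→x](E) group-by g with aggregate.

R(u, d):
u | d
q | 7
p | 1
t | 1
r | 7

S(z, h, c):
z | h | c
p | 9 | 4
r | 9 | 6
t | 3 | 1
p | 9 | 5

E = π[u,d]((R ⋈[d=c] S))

Subexpression sizes:
  R → 4
  S → 4
  (R ⋈[d=c] S) → 2
  π[u,d]((R ⋈[d=c] S)) → 2

|E| = 2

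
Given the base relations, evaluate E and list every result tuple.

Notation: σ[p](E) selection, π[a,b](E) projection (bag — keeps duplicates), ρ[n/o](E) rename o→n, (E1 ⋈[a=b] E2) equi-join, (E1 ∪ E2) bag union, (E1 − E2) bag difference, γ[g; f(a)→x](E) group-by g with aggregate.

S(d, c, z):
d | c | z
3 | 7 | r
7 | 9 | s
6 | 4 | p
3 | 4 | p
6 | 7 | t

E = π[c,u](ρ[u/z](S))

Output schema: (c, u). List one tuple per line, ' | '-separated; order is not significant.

Row counts bottom-up:
  S → 5
  ρ[u/z](S) → 5
  π[c,u](ρ[u/z](S)) → 5

== RESULT ==
c | u
4 | p
4 | p
7 | r
7 | t
9 | s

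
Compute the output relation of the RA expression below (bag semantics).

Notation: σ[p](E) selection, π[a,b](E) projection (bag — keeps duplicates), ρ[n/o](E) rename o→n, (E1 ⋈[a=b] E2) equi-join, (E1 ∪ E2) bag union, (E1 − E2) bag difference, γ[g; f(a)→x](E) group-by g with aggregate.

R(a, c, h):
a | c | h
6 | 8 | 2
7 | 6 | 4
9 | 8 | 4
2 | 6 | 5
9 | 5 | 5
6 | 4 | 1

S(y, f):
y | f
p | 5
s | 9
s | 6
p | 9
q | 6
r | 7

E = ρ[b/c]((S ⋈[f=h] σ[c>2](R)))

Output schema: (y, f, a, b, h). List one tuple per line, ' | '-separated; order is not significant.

Row counts bottom-up:
  S → 6
  R → 6
  σ[c>2](R) → 6
  (S ⋈[f=h] σ[c>2](R)) → 2
  ρ[b/c]((S ⋈[f=h] σ[c>2](R))) → 2

== RESULT ==
y | f | a | b | h
p | 5 | 2 | 6 | 5
p | 5 | 9 | 5 | 5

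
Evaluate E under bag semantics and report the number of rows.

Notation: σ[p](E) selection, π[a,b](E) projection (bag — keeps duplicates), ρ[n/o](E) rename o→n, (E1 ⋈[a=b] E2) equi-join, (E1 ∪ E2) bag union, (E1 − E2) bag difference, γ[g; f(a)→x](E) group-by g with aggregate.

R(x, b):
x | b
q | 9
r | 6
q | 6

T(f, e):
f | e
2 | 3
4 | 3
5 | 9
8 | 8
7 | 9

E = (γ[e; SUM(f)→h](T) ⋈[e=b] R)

Subexpression sizes:
  T → 5
  γ[e; SUM(f)→h](T) → 3
  R → 3
  (γ[e; SUM(f)→h](T) ⋈[e=b] R) → 1

|E| = 1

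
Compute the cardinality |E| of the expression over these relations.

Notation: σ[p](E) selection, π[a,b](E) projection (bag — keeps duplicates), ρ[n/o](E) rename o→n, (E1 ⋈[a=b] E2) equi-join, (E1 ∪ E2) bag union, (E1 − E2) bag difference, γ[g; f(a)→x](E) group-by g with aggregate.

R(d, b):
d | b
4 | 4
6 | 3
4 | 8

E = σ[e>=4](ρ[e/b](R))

Subexpression sizes:
  R → 3
  ρ[e/b](R) → 3
  σ[e>=4](ρ[e/b](R)) → 2

|E| = 2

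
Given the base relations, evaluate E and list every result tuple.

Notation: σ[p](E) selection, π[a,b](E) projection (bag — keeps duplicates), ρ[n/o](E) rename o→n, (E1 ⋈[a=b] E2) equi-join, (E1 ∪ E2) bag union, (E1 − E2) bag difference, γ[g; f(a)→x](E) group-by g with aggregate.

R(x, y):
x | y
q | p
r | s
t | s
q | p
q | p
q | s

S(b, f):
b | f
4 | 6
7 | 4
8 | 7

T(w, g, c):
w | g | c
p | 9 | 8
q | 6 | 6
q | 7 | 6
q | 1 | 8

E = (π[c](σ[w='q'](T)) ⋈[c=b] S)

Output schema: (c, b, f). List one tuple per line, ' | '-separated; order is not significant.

Subexpression sizes:
  T → 4
  σ[w='q'](T) → 3
  π[c](σ[w='q'](T)) → 3
  S → 3
  (π[c](σ[w='q'](T)) ⋈[c=b] S) → 1

== RESULT ==
c | b | f
8 | 8 | 7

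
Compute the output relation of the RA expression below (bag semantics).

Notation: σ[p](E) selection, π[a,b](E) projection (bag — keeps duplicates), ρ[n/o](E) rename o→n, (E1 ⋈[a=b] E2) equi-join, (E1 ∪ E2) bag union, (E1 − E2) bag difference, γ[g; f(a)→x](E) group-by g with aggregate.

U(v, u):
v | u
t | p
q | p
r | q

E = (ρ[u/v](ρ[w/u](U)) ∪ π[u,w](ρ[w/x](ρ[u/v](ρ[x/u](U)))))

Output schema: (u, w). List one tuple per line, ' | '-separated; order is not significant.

Row counts bottom-up:
  U → 3
  ρ[w/u](U) → 3
  ρ[u/v](ρ[w/u](U)) → 3
  U → 3
  ρ[x/u](U) → 3
  ρ[u/v](ρ[x/u](U)) → 3
  ρ[w/x](ρ[u/v](ρ[x/u](U))) → 3
  π[u,w](ρ[w/x](ρ[u/v](ρ[x/u](U)))) → 3
  (ρ[u/v](ρ[w/u](U)) ∪ π[u,w](ρ[w/x](ρ[u/v](ρ[x/u](U))))) → 6

== RESULT ==
u | w
q | p
q | p
r | q
r | q
t | p
t | p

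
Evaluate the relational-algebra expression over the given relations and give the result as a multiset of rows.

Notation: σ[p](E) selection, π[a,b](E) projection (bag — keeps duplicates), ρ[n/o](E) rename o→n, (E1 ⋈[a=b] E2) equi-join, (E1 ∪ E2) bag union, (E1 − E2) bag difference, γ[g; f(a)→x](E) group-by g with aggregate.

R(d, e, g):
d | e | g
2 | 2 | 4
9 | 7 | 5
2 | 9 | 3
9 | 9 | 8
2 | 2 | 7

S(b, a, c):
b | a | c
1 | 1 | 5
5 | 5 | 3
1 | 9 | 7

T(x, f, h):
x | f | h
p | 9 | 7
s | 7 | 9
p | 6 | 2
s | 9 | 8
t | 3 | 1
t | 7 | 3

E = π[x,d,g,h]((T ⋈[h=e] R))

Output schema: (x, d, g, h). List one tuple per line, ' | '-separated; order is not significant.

Subexpression sizes:
  T → 6
  R → 5
  (T ⋈[h=e] R) → 5
  π[x,d,g,h]((T ⋈[h=e] R)) → 5

== RESULT ==
x | d | g | h
p | 2 | 4 | 2
p | 2 | 7 | 2
p | 9 | 5 | 7
s | 2 | 3 | 9
s | 9 | 8 | 9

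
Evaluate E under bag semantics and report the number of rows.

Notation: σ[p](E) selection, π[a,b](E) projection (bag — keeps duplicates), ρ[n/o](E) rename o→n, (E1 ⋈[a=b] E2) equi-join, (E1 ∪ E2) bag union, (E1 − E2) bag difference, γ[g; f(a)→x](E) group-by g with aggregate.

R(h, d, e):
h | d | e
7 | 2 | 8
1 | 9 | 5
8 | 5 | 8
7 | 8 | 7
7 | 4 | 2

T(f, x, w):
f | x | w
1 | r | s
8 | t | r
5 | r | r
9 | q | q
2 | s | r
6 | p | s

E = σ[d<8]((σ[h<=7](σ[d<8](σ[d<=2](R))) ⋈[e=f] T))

Per-node cardinality:
  R → 5
  σ[d<=2](R) → 1
  σ[d<8](σ[d<=2](R)) → 1
  σ[h<=7](σ[d<8](σ[d<=2](R))) → 1
  T → 6
  (σ[h<=7](σ[d<8](σ[d<=2](R))) ⋈[e=f] T) → 1
  σ[d<8]((σ[h<=7](σ[d<8](σ[d<=2](R))) ⋈[e=f] T)) → 1

|E| = 1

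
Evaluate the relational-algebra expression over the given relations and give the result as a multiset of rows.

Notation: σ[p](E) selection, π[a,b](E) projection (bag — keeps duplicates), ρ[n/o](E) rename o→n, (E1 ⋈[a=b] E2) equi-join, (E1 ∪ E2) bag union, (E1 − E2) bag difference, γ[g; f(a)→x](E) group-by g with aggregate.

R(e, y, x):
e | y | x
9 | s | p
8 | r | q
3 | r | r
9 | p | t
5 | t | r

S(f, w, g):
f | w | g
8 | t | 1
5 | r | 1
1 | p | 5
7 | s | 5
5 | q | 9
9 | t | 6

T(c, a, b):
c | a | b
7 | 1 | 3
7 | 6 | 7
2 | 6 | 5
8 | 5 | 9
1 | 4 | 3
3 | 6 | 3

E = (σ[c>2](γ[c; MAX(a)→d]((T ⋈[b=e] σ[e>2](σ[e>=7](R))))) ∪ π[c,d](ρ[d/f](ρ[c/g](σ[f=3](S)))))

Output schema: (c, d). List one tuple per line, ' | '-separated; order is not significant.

Per-node cardinality:
  T → 6
  R → 5
  σ[e>=7](R) → 3
  σ[e>2](σ[e>=7](R)) → 3
  (T ⋈[b=e] σ[e>2](σ[e>=7](R))) → 2
  γ[c; MAX(a)→d]((T ⋈[b=e] σ[e>2](σ[e>=7](R)))) → 1
  σ[c>2](γ[c; MAX(a)→d]((T ⋈[b=e] σ[e>2](σ[e>=7](R))))) → 1
  S → 6
  σ[f=3](S) → 0
  ρ[c/g](σ[f=3](S)) → 0
  ρ[d/f](ρ[c/g](σ[f=3](S))) → 0
  π[c,d](ρ[d/f](ρ[c/g](σ[f=3](S)))) → 0
  (σ[c>2](γ[c; MAX(a)→d]((T ⋈[b=e] σ[e>2](σ[e>=7](R))))) ∪ π[c,d](ρ[d/f](ρ[c/g](σ[f=3](S))))) → 1

== RESULT ==
c | d
8 | 5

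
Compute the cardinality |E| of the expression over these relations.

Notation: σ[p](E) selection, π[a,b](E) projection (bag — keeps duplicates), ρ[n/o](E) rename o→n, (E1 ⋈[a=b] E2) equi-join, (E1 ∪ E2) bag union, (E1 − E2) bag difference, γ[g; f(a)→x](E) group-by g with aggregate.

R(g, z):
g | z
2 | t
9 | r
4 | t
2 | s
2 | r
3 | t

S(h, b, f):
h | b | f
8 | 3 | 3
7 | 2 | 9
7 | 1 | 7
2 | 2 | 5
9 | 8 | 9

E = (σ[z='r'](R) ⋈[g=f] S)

Subexpression sizes:
  R → 6
  σ[z='r'](R) → 2
  S → 5
  (σ[z='r'](R) ⋈[g=f] S) → 2

|E| = 2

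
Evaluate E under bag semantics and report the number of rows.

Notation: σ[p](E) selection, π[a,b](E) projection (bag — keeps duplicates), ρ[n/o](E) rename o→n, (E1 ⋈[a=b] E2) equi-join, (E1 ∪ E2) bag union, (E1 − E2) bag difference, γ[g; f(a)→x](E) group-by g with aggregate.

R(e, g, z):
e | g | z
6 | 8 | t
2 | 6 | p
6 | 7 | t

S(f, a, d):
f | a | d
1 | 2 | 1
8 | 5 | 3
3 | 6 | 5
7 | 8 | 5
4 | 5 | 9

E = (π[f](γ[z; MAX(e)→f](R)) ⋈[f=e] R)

Subexpression sizes:
  R → 3
  γ[z; MAX(e)→f](R) → 2
  π[f](γ[z; MAX(e)→f](R)) → 2
  R → 3
  (π[f](γ[z; MAX(e)→f](R)) ⋈[f=e] R) → 3

|E| = 3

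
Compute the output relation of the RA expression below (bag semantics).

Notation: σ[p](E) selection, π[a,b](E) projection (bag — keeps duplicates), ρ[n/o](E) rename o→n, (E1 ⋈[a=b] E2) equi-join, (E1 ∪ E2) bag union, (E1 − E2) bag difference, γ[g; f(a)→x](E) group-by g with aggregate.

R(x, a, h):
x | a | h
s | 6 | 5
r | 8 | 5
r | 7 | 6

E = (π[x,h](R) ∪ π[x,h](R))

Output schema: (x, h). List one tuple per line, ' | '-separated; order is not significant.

Subexpression sizes:
  R → 3
  π[x,h](R) → 3
  R → 3
  π[x,h](R) → 3
  (π[x,h](R) ∪ π[x,h](R)) → 6

== RESULT ==
x | h
r | 5
r | 5
r | 6
r | 6
s | 5
s | 5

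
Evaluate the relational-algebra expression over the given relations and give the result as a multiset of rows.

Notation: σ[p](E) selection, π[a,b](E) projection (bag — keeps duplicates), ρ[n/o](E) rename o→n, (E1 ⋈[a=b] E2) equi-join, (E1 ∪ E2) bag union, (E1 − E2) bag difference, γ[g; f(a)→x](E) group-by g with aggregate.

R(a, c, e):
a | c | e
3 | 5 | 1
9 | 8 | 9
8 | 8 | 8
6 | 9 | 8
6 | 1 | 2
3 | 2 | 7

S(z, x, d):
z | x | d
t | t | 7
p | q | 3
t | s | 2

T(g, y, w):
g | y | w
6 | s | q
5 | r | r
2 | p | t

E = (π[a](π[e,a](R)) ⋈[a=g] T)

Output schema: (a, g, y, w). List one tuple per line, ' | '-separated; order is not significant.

Per-node cardinality:
  R → 6
  π[e,a](R) → 6
  π[a](π[e,a](R)) → 6
  T → 3
  (π[a](π[e,a](R)) ⋈[a=g] T) → 2

== RESULT ==
a | g | y | w
6 | 6 | s | q
6 | 6 | s | q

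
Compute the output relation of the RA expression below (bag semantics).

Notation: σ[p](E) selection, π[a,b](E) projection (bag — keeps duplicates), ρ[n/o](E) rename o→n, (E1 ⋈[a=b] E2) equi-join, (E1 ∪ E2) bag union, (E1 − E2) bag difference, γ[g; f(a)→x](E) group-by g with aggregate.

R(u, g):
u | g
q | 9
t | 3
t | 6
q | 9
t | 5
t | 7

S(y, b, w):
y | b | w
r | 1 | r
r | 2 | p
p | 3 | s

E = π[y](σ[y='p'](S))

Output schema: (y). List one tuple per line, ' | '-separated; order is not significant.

Stepwise |·|:
  S → 3
  σ[y='p'](S) → 1
  π[y](σ[y='p'](S)) → 1

== RESULT ==
y
p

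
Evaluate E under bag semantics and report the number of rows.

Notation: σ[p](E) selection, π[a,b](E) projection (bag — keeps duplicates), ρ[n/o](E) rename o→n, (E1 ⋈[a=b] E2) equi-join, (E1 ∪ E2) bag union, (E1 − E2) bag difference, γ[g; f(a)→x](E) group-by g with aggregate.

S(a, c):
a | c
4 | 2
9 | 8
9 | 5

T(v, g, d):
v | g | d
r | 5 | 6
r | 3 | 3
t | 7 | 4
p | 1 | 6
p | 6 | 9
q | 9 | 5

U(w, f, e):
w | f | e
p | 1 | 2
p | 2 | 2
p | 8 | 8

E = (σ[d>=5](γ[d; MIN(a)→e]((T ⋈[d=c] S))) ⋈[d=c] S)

Subexpression sizes:
  T → 6
  S → 3
  (T ⋈[d=c] S) → 1
  γ[d; MIN(a)→e]((T ⋈[d=c] S)) → 1
  σ[d>=5](γ[d; MIN(a)→e]((T ⋈[d=c] S))) → 1
  S → 3
  (σ[d>=5](γ[d; MIN(a)→e]((T ⋈[d=c] S))) ⋈[d=c] S) → 1

|E| = 1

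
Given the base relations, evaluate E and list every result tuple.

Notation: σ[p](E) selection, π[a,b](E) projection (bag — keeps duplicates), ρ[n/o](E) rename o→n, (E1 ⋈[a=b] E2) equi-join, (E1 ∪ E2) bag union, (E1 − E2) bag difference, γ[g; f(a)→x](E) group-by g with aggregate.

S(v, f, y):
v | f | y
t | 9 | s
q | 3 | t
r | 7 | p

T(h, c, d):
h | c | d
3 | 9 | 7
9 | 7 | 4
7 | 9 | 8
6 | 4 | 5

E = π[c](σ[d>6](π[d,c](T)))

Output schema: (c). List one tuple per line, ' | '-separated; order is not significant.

Row counts bottom-up:
  T → 4
  π[d,c](T) → 4
  σ[d>6](π[d,c](T)) → 2
  π[c](σ[d>6](π[d,c](T))) → 2

== RESULT ==
c
9
9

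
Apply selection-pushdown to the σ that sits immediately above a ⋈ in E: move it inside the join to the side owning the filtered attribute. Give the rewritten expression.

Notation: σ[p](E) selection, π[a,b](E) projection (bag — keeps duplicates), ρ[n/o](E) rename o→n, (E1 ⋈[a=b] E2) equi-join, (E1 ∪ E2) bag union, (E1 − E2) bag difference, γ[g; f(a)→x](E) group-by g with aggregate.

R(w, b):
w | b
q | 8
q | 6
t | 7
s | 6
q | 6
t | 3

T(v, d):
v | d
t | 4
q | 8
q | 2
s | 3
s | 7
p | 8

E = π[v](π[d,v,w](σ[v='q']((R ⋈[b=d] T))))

σ filters on v, owned by the right side.
E' = π[v](π[d,v,w]((R ⋈[b=d] σ[v='q'](T))))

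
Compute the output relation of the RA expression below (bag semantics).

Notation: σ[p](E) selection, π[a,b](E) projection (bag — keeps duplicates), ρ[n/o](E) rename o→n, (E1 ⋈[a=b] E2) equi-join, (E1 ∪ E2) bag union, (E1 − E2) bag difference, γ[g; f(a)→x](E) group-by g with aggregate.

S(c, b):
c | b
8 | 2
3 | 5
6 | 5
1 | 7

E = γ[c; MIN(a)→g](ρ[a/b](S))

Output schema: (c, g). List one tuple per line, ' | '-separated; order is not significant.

Stepwise |·|:
  S → 4
  ρ[a/b](S) → 4
  γ[c; MIN(a)→g](ρ[a/b](S)) → 4

== RESULT ==
c | g
1 | 7
3 | 5
6 | 5
8 | 2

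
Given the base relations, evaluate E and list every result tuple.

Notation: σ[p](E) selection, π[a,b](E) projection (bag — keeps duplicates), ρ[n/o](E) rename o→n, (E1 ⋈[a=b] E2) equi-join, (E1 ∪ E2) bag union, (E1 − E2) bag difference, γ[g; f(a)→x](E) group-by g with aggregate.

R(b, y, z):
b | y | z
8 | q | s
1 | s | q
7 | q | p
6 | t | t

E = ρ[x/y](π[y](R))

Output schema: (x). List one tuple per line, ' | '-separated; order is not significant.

Row counts bottom-up:
  R → 4
  π[y](R) → 4
  ρ[x/y](π[y](R)) → 4

== RESULT ==
x
q
q
s
t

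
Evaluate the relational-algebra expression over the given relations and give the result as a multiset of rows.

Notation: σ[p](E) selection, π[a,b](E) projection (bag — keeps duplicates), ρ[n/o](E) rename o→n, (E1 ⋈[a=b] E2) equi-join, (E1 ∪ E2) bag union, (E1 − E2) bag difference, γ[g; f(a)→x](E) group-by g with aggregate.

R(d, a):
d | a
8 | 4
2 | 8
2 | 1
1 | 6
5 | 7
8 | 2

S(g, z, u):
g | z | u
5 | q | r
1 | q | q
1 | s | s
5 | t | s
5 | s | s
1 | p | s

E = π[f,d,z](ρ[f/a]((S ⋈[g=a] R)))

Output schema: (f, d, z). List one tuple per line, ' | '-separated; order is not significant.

Stepwise |·|:
  S → 6
  R → 6
  (S ⋈[g=a] R) → 3
  ρ[f/a]((S ⋈[g=a] R)) → 3
  π[f,d,z](ρ[f/a]((S ⋈[g=a] R))) → 3

== RESULT ==
f | d | z
1 | 2 | p
1 | 2 | q
1 | 2 | s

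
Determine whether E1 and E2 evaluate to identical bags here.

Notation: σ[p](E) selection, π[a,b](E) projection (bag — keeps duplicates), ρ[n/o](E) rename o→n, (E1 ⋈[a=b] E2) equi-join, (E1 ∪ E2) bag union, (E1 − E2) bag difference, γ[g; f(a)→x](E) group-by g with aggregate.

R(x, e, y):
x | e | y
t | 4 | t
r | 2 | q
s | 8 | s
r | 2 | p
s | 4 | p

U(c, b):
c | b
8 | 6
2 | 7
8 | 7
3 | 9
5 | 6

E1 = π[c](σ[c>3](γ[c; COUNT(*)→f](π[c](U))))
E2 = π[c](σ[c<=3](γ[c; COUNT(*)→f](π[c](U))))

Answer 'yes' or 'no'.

E1 subexpression sizes:
  U → 5
  π[c](U) → 5
  γ[c; COUNT(*)→f](π[c](U)) → 4
  σ[c>3](γ[c; COUNT(*)→f](π[c](U))) → 2
  π[c](σ[c>3](γ[c; COUNT(*)→f](π[c](U)))) → 2
E2 subexpression sizes:
  U → 5
  π[c](U) → 5
  γ[c; COUNT(*)→f](π[c](U)) → 4
  σ[c<=3](γ[c; COUNT(*)→f](π[c](U))) → 2
  π[c](σ[c<=3](γ[c; COUNT(*)→f](π[c](U)))) → 2

E1 result:
c
5
8
E2 result:
c
2
3
Witness: (3,) appears 0× in E1 but 1× in E2.

no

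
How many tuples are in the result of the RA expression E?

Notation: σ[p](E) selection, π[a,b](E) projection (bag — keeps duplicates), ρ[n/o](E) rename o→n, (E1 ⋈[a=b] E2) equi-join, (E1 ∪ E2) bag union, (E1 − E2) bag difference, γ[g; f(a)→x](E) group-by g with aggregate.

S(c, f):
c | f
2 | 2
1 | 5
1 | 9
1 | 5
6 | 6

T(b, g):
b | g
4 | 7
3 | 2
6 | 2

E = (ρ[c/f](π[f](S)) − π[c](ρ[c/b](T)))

Subexpression sizes:
  S → 5
  π[f](S) → 5
  ρ[c/f](π[f](S)) → 5
  T → 3
  ρ[c/b](T) → 3
  π[c](ρ[c/b](T)) → 3
  (ρ[c/f](π[f](S)) − π[c](ρ[c/b](T))) → 4

|E| = 4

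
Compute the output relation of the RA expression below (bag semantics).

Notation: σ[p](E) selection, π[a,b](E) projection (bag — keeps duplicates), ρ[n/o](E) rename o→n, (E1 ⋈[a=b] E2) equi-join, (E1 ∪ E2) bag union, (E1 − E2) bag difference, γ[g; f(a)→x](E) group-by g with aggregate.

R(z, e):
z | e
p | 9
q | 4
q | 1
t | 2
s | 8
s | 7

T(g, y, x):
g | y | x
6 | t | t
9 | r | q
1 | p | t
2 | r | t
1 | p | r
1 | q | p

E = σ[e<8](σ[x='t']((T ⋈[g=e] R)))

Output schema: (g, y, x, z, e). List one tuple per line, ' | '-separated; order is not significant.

Stepwise |·|:
  T → 6
  R → 6
  (T ⋈[g=e] R) → 5
  σ[x='t']((T ⋈[g=e] R)) → 2
  σ[e<8](σ[x='t']((T ⋈[g=e] R))) → 2

== RESULT ==
g | y | x | z | e
1 | p | t | q | 1
2 | r | t | t | 2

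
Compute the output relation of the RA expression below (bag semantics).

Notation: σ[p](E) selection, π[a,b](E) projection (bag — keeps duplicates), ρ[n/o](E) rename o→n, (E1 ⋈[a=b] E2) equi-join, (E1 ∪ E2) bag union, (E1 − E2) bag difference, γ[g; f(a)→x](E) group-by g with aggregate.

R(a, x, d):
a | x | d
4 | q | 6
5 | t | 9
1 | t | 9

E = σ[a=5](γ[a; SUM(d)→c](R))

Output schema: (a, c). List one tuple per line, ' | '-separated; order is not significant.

Subexpression sizes:
  R → 3
  γ[a; SUM(d)→c](R) → 3
  σ[a=5](γ[a; SUM(d)→c](R)) → 1

== RESULT ==
a | c
5 | 9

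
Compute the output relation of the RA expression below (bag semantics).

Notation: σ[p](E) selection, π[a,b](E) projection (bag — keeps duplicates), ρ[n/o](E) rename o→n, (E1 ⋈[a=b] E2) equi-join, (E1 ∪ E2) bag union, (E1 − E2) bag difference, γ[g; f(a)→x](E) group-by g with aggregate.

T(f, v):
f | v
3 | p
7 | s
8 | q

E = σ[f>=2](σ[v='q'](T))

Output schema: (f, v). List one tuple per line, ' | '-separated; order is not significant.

Row counts bottom-up:
  T → 3
  σ[v='q'](T) → 1
  σ[f>=2](σ[v='q'](T)) → 1

== RESULT ==
f | v
8 | q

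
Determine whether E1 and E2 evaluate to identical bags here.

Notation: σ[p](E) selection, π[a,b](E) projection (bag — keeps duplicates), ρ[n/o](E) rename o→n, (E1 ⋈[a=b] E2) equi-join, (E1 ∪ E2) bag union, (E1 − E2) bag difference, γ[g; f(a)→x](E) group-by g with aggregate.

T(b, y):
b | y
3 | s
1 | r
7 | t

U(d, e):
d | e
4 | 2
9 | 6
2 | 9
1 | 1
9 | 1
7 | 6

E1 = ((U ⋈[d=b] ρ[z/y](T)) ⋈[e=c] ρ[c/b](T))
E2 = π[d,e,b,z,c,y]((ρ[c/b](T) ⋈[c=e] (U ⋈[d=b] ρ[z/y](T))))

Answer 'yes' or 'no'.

E1 subexpression sizes:
  U → 6
  T → 3
  ρ[z/y](T) → 3
  (U ⋈[d=b] ρ[z/y](T)) → 2
  T → 3
  ρ[c/b](T) → 3
  ((U ⋈[d=b] ρ[z/y](T)) ⋈[e=c] ρ[c/b](T)) → 1
E2 subexpression sizes:
  T → 3
  ρ[c/b](T) → 3
  U → 6
  T → 3
  ρ[z/y](T) → 3
  (U ⋈[d=b] ρ[z/y](T)) → 2
  (ρ[c/b](T) ⋈[c=e] (U ⋈[d=b] ρ[z/y](T))) → 1
  π[d,e,b,z,c,y]((ρ[c/b](T) ⋈[c=e] (U ⋈[d=b] ρ[z/y](T)))) → 1

E1 and E2 produce the same multiset:
d | e | b | z | c | y
1 | 1 | 1 | r | 1 | r

yes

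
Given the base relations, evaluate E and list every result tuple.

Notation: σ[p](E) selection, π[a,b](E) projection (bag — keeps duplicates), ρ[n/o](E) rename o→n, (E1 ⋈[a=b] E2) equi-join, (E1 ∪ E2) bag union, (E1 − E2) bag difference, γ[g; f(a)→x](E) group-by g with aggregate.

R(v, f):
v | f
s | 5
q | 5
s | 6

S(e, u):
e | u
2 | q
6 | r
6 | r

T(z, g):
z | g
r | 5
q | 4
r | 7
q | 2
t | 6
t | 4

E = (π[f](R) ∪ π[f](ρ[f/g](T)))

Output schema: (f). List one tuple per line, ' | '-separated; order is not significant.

Stepwise |·|:
  R → 3
  π[f](R) → 3
  T → 6
  ρ[f/g](T) → 6
  π[f](ρ[f/g](T)) → 6
  (π[f](R) ∪ π[f](ρ[f/g](T))) → 9

== RESULT ==
f
2
4
4
5
5
5
6
6
7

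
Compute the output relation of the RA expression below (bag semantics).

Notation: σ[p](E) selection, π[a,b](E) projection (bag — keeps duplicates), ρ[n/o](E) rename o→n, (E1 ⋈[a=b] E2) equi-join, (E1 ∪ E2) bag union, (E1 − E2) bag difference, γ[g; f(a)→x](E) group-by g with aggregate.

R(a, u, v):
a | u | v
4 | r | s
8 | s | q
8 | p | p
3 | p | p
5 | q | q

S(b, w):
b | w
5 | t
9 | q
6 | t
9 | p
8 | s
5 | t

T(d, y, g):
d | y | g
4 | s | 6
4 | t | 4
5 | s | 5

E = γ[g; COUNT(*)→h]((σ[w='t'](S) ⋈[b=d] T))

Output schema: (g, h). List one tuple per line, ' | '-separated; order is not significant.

Row counts bottom-up:
  S → 6
  σ[w='t'](S) → 3
  T → 3
  (σ[w='t'](S) ⋈[b=d] T) → 2
  γ[g; COUNT(*)→h]((σ[w='t'](S) ⋈[b=d] T)) → 1

== RESULT ==
g | h
5 | 2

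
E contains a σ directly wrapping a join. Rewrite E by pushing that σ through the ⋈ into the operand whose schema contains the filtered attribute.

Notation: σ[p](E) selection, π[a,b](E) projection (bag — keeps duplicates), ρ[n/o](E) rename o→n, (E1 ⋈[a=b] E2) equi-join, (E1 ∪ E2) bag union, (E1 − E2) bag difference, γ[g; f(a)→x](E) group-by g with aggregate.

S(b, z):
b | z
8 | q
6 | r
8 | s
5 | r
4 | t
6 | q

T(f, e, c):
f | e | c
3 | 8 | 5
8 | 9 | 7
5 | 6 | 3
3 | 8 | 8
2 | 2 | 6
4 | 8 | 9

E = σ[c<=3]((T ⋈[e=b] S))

σ filters on c, owned by the left side.
E' = (σ[c<=3](T) ⋈[e=b] S)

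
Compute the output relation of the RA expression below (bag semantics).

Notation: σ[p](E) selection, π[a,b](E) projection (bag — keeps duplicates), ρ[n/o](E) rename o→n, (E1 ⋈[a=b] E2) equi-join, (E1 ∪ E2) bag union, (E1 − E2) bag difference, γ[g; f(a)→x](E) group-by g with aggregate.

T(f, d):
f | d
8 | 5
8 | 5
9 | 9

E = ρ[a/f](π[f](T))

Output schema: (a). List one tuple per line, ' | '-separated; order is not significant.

Row counts bottom-up:
  T → 3
  π[f](T) → 3
  ρ[a/f](π[f](T)) → 3

== RESULT ==
a
8
8
9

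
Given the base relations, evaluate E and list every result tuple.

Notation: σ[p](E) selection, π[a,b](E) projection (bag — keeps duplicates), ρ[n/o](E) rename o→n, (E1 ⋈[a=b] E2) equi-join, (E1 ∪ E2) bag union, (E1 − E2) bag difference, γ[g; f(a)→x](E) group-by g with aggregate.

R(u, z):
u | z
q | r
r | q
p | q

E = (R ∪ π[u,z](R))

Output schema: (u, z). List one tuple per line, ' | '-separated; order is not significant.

Subexpression sizes:
  R → 3
  R → 3
  π[u,z](R) → 3
  (R ∪ π[u,z](R)) → 6

== RESULT ==
u | z
p | q
p | q
q | r
q | r
r | q
r | q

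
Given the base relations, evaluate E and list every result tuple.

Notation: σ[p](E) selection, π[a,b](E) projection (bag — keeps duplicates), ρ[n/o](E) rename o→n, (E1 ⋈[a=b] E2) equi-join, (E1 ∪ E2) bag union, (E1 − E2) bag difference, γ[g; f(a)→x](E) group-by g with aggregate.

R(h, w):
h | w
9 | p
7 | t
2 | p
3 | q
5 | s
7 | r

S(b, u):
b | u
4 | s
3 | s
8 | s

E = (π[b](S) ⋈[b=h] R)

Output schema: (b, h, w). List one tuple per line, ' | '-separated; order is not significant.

Row counts bottom-up:
  S → 3
  π[b](S) → 3
  R → 6
  (π[b](S) ⋈[b=h] R) → 1

== RESULT ==
b | h | w
3 | 3 | q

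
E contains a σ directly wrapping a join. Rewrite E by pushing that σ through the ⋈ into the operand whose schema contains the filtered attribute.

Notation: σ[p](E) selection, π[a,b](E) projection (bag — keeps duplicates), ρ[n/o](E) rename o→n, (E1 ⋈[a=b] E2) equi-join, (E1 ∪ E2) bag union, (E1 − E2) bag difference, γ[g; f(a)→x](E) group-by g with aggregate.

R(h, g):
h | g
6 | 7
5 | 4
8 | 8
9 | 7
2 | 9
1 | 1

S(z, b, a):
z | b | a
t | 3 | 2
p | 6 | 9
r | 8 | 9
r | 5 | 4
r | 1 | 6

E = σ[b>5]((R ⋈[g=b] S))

σ filters on b, owned by the right side.
E' = (R ⋈[g=b] σ[b>5](S))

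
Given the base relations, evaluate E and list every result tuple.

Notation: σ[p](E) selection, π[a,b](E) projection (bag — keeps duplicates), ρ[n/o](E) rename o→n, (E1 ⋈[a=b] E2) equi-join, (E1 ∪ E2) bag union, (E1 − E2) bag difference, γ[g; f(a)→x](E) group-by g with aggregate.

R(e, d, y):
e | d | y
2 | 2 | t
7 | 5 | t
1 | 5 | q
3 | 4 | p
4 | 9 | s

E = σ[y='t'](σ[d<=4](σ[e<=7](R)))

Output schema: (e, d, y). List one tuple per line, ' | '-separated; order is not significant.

Stepwise |·|:
  R → 5
  σ[e<=7](R) → 5
  σ[d<=4](σ[e<=7](R)) → 2
  σ[y='t'](σ[d<=4](σ[e<=7](R))) → 1

== RESULT ==
e | d | y
2 | 2 | t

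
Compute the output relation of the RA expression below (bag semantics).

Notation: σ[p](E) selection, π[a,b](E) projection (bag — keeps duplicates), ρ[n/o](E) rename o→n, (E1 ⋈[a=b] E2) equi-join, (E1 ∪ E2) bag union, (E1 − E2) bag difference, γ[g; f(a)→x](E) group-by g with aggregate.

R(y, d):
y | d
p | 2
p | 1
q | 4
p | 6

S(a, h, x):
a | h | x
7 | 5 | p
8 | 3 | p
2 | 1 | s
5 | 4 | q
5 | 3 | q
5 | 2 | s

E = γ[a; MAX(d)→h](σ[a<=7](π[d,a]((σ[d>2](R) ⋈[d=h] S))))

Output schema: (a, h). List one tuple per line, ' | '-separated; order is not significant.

Subexpression sizes:
  R → 4
  σ[d>2](R) → 2
  S → 6
  (σ[d>2](R) ⋈[d=h] S) → 1
  π[d,a]((σ[d>2](R) ⋈[d=h] S)) → 1
  σ[a<=7](π[d,a]((σ[d>2](R) ⋈[d=h] S))) → 1
  γ[a; MAX(d)→h](σ[a<=7](π[d,a]((σ[d>2](R) ⋈[d=h] S)))) → 1

== RESULT ==
a | h
5 | 4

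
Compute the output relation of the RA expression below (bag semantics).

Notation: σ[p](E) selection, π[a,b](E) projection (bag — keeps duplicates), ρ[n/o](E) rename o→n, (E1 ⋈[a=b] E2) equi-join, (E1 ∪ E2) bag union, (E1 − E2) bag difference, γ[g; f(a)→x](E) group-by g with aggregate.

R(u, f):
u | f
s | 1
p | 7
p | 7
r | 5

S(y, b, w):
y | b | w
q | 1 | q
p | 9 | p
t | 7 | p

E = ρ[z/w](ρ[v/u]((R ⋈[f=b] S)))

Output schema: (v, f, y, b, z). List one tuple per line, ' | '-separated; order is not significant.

Row counts bottom-up:
  R → 4
  S → 3
  (R ⋈[f=b] S) → 3
  ρ[v/u]((R ⋈[f=b] S)) → 3
  ρ[z/w](ρ[v/u]((R ⋈[f=b] S))) → 3

== RESULT ==
v | f | y | b | z
p | 7 | t | 7 | p
p | 7 | t | 7 | p
s | 1 | q | 1 | q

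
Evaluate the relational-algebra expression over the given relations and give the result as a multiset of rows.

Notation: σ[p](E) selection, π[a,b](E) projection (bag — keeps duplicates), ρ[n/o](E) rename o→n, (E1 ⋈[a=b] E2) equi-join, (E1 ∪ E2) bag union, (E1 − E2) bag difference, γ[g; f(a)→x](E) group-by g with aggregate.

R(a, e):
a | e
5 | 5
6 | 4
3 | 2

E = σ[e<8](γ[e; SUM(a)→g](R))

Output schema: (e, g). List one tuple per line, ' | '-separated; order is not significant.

Row counts bottom-up:
  R → 3
  γ[e; SUM(a)→g](R) → 3
  σ[e<8](γ[e; SUM(a)→g](R)) → 3

== RESULT ==
e | g
2 | 3
4 | 6
5 | 5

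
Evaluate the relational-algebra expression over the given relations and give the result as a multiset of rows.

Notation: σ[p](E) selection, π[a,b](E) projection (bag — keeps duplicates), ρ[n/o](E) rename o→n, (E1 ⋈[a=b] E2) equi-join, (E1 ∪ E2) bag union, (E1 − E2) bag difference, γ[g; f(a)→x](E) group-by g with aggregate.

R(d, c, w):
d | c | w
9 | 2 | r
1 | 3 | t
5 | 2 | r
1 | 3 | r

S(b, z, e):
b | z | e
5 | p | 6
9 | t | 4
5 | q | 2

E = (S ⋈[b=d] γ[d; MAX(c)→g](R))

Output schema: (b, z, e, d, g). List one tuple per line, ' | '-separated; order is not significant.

Subexpression sizes:
  S → 3
  R → 4
  γ[d; MAX(c)→g](R) → 3
  (S ⋈[b=d] γ[d; MAX(c)→g](R)) → 3

== RESULT ==
b | z | e | d | g
5 | p | 6 | 5 | 2
5 | q | 2 | 5 | 2
9 | t | 4 | 9 | 2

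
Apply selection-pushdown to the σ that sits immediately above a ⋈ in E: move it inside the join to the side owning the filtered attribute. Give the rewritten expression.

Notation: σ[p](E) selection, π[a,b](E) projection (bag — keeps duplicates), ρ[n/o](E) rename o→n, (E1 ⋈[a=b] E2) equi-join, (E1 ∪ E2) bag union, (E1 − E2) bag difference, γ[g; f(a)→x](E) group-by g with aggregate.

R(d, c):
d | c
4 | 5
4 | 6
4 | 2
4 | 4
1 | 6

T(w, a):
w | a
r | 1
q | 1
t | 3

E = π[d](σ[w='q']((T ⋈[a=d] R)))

σ filters on w, owned by the left side.
E' = π[d]((σ[w='q'](T) ⋈[a=d] R))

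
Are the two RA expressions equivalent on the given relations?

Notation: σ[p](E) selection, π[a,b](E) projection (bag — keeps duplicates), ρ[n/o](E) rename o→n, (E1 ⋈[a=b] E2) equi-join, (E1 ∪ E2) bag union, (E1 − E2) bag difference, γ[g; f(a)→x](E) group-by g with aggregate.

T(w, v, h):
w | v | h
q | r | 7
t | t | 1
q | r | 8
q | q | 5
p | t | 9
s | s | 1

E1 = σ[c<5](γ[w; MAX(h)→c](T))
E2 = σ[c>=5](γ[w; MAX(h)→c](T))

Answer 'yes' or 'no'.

E1 row counts bottom-up:
  T → 6
  γ[w; MAX(h)→c](T) → 4
  σ[c<5](γ[w; MAX(h)→c](T)) → 2
E2 row counts bottom-up:
  T → 6
  γ[w; MAX(h)→c](T) → 4
  σ[c>=5](γ[w; MAX(h)→c](T)) → 2

E1 result:
w | c
s | 1
t | 1
E2 result:
w | c
p | 9
q | 8
Witness: ('p', 9) appears 0× in E1 but 1× in E2.

no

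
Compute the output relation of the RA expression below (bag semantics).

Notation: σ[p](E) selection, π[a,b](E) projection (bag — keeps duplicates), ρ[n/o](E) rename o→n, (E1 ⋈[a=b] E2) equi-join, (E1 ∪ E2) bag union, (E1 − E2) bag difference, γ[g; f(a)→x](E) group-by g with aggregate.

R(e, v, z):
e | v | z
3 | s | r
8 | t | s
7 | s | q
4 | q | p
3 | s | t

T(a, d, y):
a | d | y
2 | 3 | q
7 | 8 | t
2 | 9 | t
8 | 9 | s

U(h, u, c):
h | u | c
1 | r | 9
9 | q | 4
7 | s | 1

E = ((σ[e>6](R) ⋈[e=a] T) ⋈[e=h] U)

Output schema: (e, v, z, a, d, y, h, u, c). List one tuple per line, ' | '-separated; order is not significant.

Subexpression sizes:
  R → 5
  σ[e>6](R) → 2
  T → 4
  (σ[e>6](R) ⋈[e=a] T) → 2
  U → 3
  ((σ[e>6](R) ⋈[e=a] T) ⋈[e=h] U) → 1

== RESULT ==
e | v | z | a | d | y | h | u | c
7 | s | q | 7 | 8 | t | 7 | s | 1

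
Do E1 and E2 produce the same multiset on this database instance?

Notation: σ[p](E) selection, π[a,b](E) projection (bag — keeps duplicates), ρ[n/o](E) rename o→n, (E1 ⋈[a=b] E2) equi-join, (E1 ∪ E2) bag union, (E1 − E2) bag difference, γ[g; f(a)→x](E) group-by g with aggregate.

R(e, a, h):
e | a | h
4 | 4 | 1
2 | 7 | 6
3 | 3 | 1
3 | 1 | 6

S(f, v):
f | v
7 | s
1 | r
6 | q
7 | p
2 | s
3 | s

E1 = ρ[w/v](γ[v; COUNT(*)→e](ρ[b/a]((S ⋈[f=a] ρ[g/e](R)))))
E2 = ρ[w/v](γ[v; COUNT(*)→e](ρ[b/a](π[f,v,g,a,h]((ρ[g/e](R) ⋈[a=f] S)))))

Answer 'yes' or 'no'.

E1 per-node cardinality:
  S → 6
  R → 4
  ρ[g/e](R) → 4
  (S ⋈[f=a] ρ[g/e](R)) → 4
  ρ[b/a]((S ⋈[f=a] ρ[g/e](R))) → 4
  γ[v; COUNT(*)→e](ρ[b/a]((S ⋈[f=a] ρ[g/e](R)))) → 3
  ρ[w/v](γ[v; COUNT(*)→e](ρ[b/a]((S ⋈[f=a] ρ[g/e](R))))) → 3
E2 per-node cardinality:
  R → 4
  ρ[g/e](R) → 4
  S → 6
  (ρ[g/e](R) ⋈[a=f] S) → 4
  π[f,v,g,a,h]((ρ[g/e](R) ⋈[a=f] S)) → 4
  ρ[b/a](π[f,v,g,a,h]((ρ[g/e](R) ⋈[a=f] S))) → 4
  γ[v; COUNT(*)→e](ρ[b/a](π[f,v,g,a,h]((ρ[g/e](R) ⋈[a=f] S)))) → 3
  ρ[w/v](γ[v; COUNT(*)→e](ρ[b/a](π[f,v,g,a,h]((ρ[g/e](R) ⋈[a=f] S))))) → 3

E1 and E2 produce the same multiset:
w | e
p | 1
r | 1
s | 2

yes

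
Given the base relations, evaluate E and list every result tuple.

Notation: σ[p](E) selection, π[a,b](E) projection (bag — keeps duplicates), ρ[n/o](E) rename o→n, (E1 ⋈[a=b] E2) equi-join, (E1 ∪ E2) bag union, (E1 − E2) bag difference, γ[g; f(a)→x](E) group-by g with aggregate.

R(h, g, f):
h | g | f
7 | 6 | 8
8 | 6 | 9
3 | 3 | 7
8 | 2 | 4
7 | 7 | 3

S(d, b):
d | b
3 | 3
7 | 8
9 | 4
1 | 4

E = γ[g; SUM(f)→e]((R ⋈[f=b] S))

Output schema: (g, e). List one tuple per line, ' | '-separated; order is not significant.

Row counts bottom-up:
  R → 5
  S → 4
  (R ⋈[f=b] S) → 4
  γ[g; SUM(f)→e]((R ⋈[f=b] S)) → 3

== RESULT ==
g | e
2 | 8
6 | 8
7 | 3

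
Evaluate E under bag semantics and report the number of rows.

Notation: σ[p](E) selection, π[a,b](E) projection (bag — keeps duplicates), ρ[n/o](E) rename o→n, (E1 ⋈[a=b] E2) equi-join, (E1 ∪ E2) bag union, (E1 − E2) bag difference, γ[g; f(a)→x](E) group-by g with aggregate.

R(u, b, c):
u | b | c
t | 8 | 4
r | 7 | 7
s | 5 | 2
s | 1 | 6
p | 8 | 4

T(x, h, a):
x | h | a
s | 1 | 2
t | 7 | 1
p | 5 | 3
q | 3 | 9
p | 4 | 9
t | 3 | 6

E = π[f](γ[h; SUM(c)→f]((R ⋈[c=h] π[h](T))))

Per-node cardinality:
  R → 5
  T → 6
  π[h](T) → 6
  (R ⋈[c=h] π[h](T)) → 3
  γ[h; SUM(c)→f]((R ⋈[c=h] π[h](T))) → 2
  π[f](γ[h; SUM(c)→f]((R ⋈[c=h] π[h](T)))) → 2

|E| = 2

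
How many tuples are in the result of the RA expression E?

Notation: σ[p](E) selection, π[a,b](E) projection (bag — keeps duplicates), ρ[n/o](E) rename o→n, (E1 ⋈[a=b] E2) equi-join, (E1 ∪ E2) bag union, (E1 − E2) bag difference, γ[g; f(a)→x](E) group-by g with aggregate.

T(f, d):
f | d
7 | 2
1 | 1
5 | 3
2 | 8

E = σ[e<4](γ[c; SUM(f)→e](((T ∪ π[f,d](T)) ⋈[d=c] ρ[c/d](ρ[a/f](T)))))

Per-node cardinality:
  T → 4
  T → 4
  π[f,d](T) → 4
  (T ∪ π[f,d](T)) → 8
  T → 4
  ρ[a/f](T) → 4
  ρ[c/d](ρ[a/f](T)) → 4
  ((T ∪ π[f,d](T)) ⋈[d=c] ρ[c/d](ρ[a/f](T))) → 8
  γ[c; SUM(f)→e](((T ∪ π[f,d](T)) ⋈[d=c] ρ[c/d](ρ[a/f](T)))) → 4
  σ[e<4](γ[c; SUM(f)→e](((T ∪ π[f,d](T)) ⋈[d=c] ρ[c/d](ρ[a/f](T))))) → 1

|E| = 1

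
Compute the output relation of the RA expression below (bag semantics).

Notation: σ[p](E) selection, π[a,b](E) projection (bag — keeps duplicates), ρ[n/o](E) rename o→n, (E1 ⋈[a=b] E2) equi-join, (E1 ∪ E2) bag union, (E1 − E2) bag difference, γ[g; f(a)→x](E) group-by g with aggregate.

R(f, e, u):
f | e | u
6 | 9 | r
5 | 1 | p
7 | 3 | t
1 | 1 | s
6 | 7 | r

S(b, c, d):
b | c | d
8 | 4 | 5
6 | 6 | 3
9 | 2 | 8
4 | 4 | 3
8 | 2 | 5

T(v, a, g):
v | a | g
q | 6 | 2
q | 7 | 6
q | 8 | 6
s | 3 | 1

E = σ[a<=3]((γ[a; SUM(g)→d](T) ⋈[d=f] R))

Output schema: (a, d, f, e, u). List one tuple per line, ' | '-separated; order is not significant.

Per-node cardinality:
  T → 4
  γ[a; SUM(g)→d](T) → 4
  R → 5
  (γ[a; SUM(g)→d](T) ⋈[d=f] R) → 5
  σ[a<=3]((γ[a; SUM(g)→d](T) ⋈[d=f] R)) → 1

== RESULT ==
a | d | f | e | u
3 | 1 | 1 | 1 | s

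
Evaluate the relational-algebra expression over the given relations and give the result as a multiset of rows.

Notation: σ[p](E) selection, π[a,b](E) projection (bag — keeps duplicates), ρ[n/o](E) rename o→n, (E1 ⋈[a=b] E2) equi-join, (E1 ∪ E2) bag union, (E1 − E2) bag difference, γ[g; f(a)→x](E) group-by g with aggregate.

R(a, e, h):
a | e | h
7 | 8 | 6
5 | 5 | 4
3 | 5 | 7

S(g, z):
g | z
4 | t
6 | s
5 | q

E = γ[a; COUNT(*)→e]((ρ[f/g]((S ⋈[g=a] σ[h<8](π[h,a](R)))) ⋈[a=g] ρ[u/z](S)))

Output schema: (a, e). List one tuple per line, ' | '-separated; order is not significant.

Per-node cardinality:
  S → 3
  R → 3
  π[h,a](R) → 3
  σ[h<8](π[h,a](R)) → 3
  (S ⋈[g=a] σ[h<8](π[h,a](R))) → 1
  ρ[f/g]((S ⋈[g=a] σ[h<8](π[h,a](R)))) → 1
  S → 3
  ρ[u/z](S) → 3
  (ρ[f/g]((S ⋈[g=a] σ[h<8](π[h,a](R)))) ⋈[a=g] ρ[u/z](S)) → 1
  γ[a; COUNT(*)→e]((ρ[f/g]((S ⋈[g=a] σ[h<8](π[h,a](R)))) ⋈[a=g] ρ[u/z](S))) → 1

== RESULT ==
a | e
5 | 1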